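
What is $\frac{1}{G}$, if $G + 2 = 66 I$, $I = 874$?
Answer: $\frac{1}{57682} \approx 1.7336 \cdot 10^{-5}$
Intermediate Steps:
$G = 57682$ ($G = -2 + 66 \cdot 874 = -2 + 57684 = 57682$)
$\frac{1}{G} = \frac{1}{57682}$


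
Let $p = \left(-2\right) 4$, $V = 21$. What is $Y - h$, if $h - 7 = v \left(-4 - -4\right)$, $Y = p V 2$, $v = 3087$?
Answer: $-343$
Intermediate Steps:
$p = -8$
$Y = -336$ ($Y = \left(-8\right) 21 \cdot 2 = \left(-168\right) 2 = -336$)
$h = 7$ ($h = 7 + 3087 \left(-4 - -4\right) = 7 + 3087 \left(-4 + 4\right) = 7 + 3087 \cdot 0 = 7 + 0 = 7$)
$Y - h = -336 - 7 = -343$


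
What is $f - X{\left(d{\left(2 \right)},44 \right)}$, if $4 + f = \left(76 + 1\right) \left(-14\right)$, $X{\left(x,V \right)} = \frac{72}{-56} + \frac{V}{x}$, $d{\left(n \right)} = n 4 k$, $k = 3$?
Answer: $- \frac{45467}{42} \approx -1082.5$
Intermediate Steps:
$d{\left(n \right)} = 12 n$ ($d{\left(n \right)} = n 4 \cdot 3 = 4 n 3 = 12 n$)
$X{\left(x,V \right)} = - \frac{9}{7} + \frac{V}{x}$ ($X{\left(x,V \right)} = 72 \left(- \frac{1}{56}\right) + \frac{V}{x} = - \frac{9}{7} + \frac{V}{x}$)
$f = -1082$ ($f = -4 + \left(76 + 1\right) \left(-14\right) = -4 + 77 \left(-14\right) = -4 - 1078 = -1082$)
$f - X{\left(d{\left(2 \right)},44 \right)} = -1082 - \left(- \frac{9}{7} + \frac{44}{12 \cdot 2}\right) = -1082 - \left(- \frac{9}{7} + \frac{44}{24}\right) = -1082 - \left(- \frac{9}{7} + 44 \cdot \frac{1}{24}\right) = -1082 - \left(- \frac{9}{7} + \frac{11}{6}\right) = -1082 - \frac{23}{42} = - \frac{45467}{42}$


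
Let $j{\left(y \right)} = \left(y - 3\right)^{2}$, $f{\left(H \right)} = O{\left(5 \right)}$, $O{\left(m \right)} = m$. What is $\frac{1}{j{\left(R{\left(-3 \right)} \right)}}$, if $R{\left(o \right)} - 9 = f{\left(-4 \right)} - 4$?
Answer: $\frac{1}{49} \approx 0.020408$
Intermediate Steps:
$f{\left(H \right)} = 5$
$R{\left(o \right)} = 10$ ($R{\left(o \right)} = 9 + \left(5 - 4\right) = 9 + 1 = 10$)
$j{\left(y \right)} = \left(-3 + y\right)^{2}$
$\frac{1}{j{\left(R{\left(-3 \right)} \right)}} = \frac{1}{\left(-3 + 10\right)^{2}} = \frac{1}{7^{2}} = \frac{1}{49}$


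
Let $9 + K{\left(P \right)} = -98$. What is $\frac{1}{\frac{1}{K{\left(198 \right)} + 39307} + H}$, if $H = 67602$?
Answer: $\frac{39200}{2649998401} \approx 1.4792 \cdot 10^{-5}$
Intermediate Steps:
$K{\left(P \right)} = -107$ ($K{\left(P \right)} = -9 - 98 = -107$)
$\frac{1}{\frac{1}{K{\left(198 \right)} + 39307} + H} = \frac{1}{\frac{1}{-107 + 39307} + 67602} = \frac{1}{\frac{1}{39200} + 67602} = \frac{1}{\frac{2649998401}{39200}} = \frac{39200}{2649998401}$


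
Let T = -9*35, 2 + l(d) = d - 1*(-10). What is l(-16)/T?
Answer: 8/315 ≈ 0.025397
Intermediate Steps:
l(d) = 8 + d (l(d) = -2 + (d - 1*(-10)) = -2 + (d + 10) = -2 + (10 + d) = 8 + d)
T = -315
l(-16)/T = (8 - 16)/(-315) = -8*(-1/315) = 8/315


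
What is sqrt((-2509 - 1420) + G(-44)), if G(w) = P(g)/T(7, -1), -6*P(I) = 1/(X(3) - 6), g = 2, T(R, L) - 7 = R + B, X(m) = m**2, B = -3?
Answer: I*sqrt(17114746)/66 ≈ 62.682*I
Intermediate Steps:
T(R, L) = 4 + R (T(R, L) = 7 + (R - 3) = 7 + (-3 + R) = 4 + R)
P(I) = -1/18 (P(I) = -1/(6*(3**2 - 6)) = -1/(6*(9 - 6)) = -1/6/3 = -1/6*1/3 = -1/18)
G(w) = -1/198 (G(w) = -1/(18*(4 + 7)) = -1/18/11 = -1/18*1/11 = -1/198)
sqrt((-2509 - 1420) + G(-44)) = sqrt((-2509 - 1420) - 1/198) = sqrt(-3929 - 1/198) = sqrt(-777943/198) = I*sqrt(17114746)/66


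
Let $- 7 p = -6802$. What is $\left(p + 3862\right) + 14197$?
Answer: $\frac{133215}{7} \approx 19031.0$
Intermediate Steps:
$p = \frac{6802}{7}$ ($p = \left(- \frac{1}{7}\right) \left(-6802\right) = \frac{6802}{7} \approx 971.71$)
$\left(p + 3862\right) + 14197 = \left(\frac{6802}{7} + 3862\right) + 14197 = \frac{33836}{7} + 14197 = \frac{133215}{7}$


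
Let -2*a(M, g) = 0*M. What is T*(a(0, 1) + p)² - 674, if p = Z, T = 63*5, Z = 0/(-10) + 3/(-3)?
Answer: -359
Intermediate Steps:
a(M, g) = 0 (a(M, g) = -0*M = -½*0 = 0)
Z = -1 (Z = 0*(-⅒) + 3*(-⅓) = 0 - 1 = -1)
T = 315
p = -1
T*(a(0, 1) + p)² - 674 = 315*(0 - 1)² - 674 = 315*(-1)² - 674 = 315*1 - 674 = 315 - 674 = -359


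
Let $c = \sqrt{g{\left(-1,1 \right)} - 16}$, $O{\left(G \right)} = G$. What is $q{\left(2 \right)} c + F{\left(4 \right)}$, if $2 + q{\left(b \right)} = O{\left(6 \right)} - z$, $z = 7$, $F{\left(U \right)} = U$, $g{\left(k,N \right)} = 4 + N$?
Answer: $4 - 3 i \sqrt{11} \approx 4.0 - 9.9499 i$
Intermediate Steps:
$q{\left(b \right)} = -3$ ($q{\left(b \right)} = -2 + \left(6 - 7\right) = -2 - 1 = -3$)
$c = i \sqrt{11}$ ($c = \sqrt{\left(4 + 1\right) - 16} = \sqrt{5 - 16} = \sqrt{-11} = i \sqrt{11} \approx 3.3166 i$)
$q{\left(2 \right)} c + F{\left(4 \right)} = - 3 i \sqrt{11} + 4 = 4 - 3 i \sqrt{11}$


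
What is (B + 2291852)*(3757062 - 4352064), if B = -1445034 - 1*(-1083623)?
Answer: -1148616255882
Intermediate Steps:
B = -361411 (B = -1445034 + 1083623 = -361411)
(B + 2291852)*(3757062 - 4352064) = (-361411 + 2291852)*(3757062 - 4352064) = 1930441*(-595002) = -1148616255882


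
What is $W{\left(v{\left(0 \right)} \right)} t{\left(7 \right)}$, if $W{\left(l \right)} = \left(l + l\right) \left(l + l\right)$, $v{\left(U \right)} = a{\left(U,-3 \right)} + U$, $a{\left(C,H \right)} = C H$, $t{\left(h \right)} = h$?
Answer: $0$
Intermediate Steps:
$v{\left(U \right)} = - 2 U$ ($v{\left(U \right)} = U \left(-3\right) + U = - 3 U + U = - 2 U$)
$W{\left(l \right)} = 4 l^{2}$ ($W{\left(l \right)} = 2 l 2 l = 4 l^{2}$)
$W{\left(v{\left(0 \right)} \right)} t{\left(7 \right)} = 4 \left(\left(-2\right) 0\right)^{2} \cdot 7 = 4 \cdot 0^{2} \cdot 7 = 4 \cdot 0 \cdot 7 = 0 \cdot 7 = 0$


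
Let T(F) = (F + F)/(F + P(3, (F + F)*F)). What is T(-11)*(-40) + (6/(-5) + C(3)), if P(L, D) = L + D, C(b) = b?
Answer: 3253/585 ≈ 5.5607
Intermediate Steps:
P(L, D) = D + L
T(F) = 2*F/(3 + F + 2*F**2) (T(F) = (F + F)/(F + ((F + F)*F + 3)) = (2*F)/(F + ((2*F)*F + 3)) = (2*F)/(F + (2*F**2 + 3)) = (2*F)/(F + (3 + 2*F**2)) = (2*F)/(3 + F + 2*F**2) = 2*F/(3 + F + 2*F**2))
T(-11)*(-40) + (6/(-5) + C(3)) = (2*(-11)/(3 - 11 + 2*(-11)**2))*(-40) + (6/(-5) + 3) = (2*(-11)/(3 - 11 + 2*121))*(-40) + (6*(-1/5) + 3) = (2*(-11)/(3 - 11 + 242))*(-40) + (-6/5 + 3) = (2*(-11)/234)*(-40) + 9/5 = (2*(-11)*(1/234))*(-40) + 9/5 = -11/117*(-40) + 9/5 = 440/117 + 9/5 = 3253/585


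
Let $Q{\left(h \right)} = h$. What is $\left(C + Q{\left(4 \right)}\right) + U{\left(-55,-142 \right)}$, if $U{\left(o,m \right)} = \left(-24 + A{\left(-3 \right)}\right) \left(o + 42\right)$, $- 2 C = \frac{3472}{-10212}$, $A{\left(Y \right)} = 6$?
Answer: $\frac{608048}{2553} \approx 238.17$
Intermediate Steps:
$C = \frac{434}{2553}$ ($C = - \frac{3472 \frac{1}{-10212}}{2} = - \frac{3472 \left(- \frac{1}{10212}\right)}{2} = \left(- \frac{1}{2}\right) \left(- \frac{868}{2553}\right) = \frac{434}{2553} \approx 0.17$)
$U{\left(o,m \right)} = -756 - 18 o$ ($U{\left(o,m \right)} = \left(-24 + 6\right) \left(o + 42\right) = - 18 \left(42 + o\right) = -756 - 18 o$)
$\left(C + Q{\left(4 \right)}\right) + U{\left(-55,-142 \right)} = \left(\frac{434}{2553} + 4\right) - -234 = \frac{10646}{2553} + \left(-756 + 990\right) = \frac{10646}{2553} + 234 = \frac{608048}{2553}$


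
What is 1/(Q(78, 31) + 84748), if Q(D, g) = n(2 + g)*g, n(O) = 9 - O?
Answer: 1/84004 ≈ 1.1904e-5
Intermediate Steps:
Q(D, g) = g*(7 - g) (Q(D, g) = (9 - (2 + g))*g = (9 + (-2 - g))*g = (7 - g)*g = g*(7 - g))
1/(Q(78, 31) + 84748) = 1/(31*(7 - 1*31) + 84748) = 1/(31*(7 - 31) + 84748) = 1/(31*(-24) + 84748) = 1/(-744 + 84748) = 1/84004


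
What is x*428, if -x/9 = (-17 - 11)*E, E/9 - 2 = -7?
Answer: -4853520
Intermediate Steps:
E = -45 (E = 18 + 9*(-7) = 18 - 63 = -45)
x = -11340 (x = -9*(-17 - 11)*(-45) = -(-252)*(-45) = -9*1260 = -11340)
x*428 = -11340*428 = -4853520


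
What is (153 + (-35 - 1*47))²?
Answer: 5041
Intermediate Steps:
(153 + (-35 - 1*47))² = (153 + (-35 - 47))² = (153 - 82)² = 71² = 5041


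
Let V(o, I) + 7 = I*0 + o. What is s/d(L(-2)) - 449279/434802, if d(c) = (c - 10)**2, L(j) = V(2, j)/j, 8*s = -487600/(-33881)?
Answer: -44252669029/44194579686 ≈ -1.0013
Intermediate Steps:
V(o, I) = -7 + o (V(o, I) = -7 + (I*0 + o) = -7 + (0 + o) = -7 + o)
s = 60950/33881 (s = (-487600/(-33881))/8 = (-487600*(-1/33881))/8 = (1/8)*(487600/33881) = 60950/33881 ≈ 1.7989)
L(j) = -5/j (L(j) = (-7 + 2)/j = -5/j)
d(c) = (-10 + c)**2
s/d(L(-2)) - 449279/434802 = 60950/(33881*((-10 - 5/(-2))**2)) - 449279/434802 = 60950/(33881*((-10 - 5*(-1/2))**2)) - 449279*1/434802 = 60950/(33881*((-10 + 5/2)**2)) - 449279/434802 = 60950/(33881*((-15/2)**2)) - 449279/434802 = 60950/(33881*(225/4)) - 449279/434802 = (60950/33881)*(4/225) - 449279/434802 = 9752/304929 - 449279/434802 = -44252669029/44194579686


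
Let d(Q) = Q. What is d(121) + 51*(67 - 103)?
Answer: -1715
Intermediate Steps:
d(121) + 51*(67 - 103) = 121 + 51*(67 - 103) = 121 + 51*(-36) = 121 - 1836 = -1715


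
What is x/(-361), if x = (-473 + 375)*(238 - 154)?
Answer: 8232/361 ≈ 22.803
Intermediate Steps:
x = -8232 (x = -98*84 = -8232)
x/(-361) = -8232/(-361) = -8232*(-1/361) = 8232/361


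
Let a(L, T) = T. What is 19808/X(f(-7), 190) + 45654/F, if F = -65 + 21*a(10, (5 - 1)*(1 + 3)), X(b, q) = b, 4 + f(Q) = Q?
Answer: -4865774/2981 ≈ -1632.3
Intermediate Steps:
f(Q) = -4 + Q
F = 271 (F = -65 + 21*((5 - 1)*(1 + 3)) = -65 + 21*(4*4) = -65 + 21*16 = -65 + 336 = 271)
19808/X(f(-7), 190) + 45654/F = 19808/(-4 - 7) + 45654/271 = 19808/(-11) + 45654*(1/271) = 19808*(-1/11) + 45654/271 = -19808/11 + 45654/271 = -4865774/2981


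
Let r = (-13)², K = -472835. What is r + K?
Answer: -472666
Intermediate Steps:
r = 169
r + K = 169 - 472835 = -472666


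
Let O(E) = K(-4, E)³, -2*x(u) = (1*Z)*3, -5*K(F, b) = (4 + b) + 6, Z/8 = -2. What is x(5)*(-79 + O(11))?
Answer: -459264/125 ≈ -3674.1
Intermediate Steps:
Z = -16 (Z = 8*(-2) = -16)
K(F, b) = -2 - b/5 (K(F, b) = -((4 + b) + 6)/5 = -(10 + b)/5 = -2 - b/5)
x(u) = 24 (x(u) = -1*(-16)*3/2 = -(-8)*3 = -½*(-48) = 24)
O(E) = (-2 - E/5)³
x(5)*(-79 + O(11)) = 24*(-79 - (10 + 11)³/125) = 24*(-79 - 1/125*21³) = 24*(-79 - 1/125*9261) = 24*(-79 - 9261/125) = 24*(-19136/125) = -459264/125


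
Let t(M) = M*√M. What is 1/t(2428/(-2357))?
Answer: 2357*I*√1430699/2947592 ≈ 0.95646*I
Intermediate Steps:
t(M) = M^(3/2)
1/t(2428/(-2357)) = 1/((2428/(-2357))^(3/2)) = 1/((2428*(-1/2357))^(3/2)) = 1/((-2428/2357)^(3/2)) = 1/(-4856*I*√1430699/5555449) = 2357*I*√1430699/2947592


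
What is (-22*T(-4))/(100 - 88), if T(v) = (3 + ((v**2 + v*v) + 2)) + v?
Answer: -121/2 ≈ -60.500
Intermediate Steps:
T(v) = 5 + v + 2*v**2 (T(v) = (3 + ((v**2 + v**2) + 2)) + v = (3 + (2*v**2 + 2)) + v = (3 + (2 + 2*v**2)) + v = (5 + 2*v**2) + v = 5 + v + 2*v**2)
(-22*T(-4))/(100 - 88) = (-22*(5 - 4 + 2*(-4)**2))/(100 - 88) = -22*(5 - 4 + 2*16)/12 = -22*(5 - 4 + 32)*(1/12) = -22*33*(1/12) = -726*1/12 = -121/2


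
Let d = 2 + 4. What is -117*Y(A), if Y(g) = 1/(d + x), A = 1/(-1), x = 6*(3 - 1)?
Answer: -13/2 ≈ -6.5000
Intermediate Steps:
x = 12 (x = 6*2 = 12)
d = 6
A = -1
Y(g) = 1/18 (Y(g) = 1/(6 + 12) = 1/18)
-117*Y(A) = -117*1/18 = -13/2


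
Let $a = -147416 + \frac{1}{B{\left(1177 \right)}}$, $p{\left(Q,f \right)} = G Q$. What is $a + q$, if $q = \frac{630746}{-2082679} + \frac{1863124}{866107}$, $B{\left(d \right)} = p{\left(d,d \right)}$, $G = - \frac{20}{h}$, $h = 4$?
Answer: $- \frac{142261324168204708013}{965045230449355} \approx -1.4741 \cdot 10^{5}$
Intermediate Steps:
$G = -5$ ($G = - \frac{20}{4} = \left(-20\right) \frac{1}{4} = -5$)
$p{\left(Q,f \right)} = - 5 Q$
$B{\left(d \right)} = - 5 d$
$q = \frac{3333995703374}{1803822860653}$ ($q = 630746 \left(- \frac{1}{2082679}\right) + 1863124 \cdot \frac{1}{866107} = - \frac{630746}{2082679} + \frac{1863124}{866107} = \frac{3333995703374}{1803822860653} \approx 1.8483$)
$a = - \frac{867543161}{5885}$ ($a = -147416 + \frac{1}{\left(-5\right) 1177} = -147416 + \frac{1}{-5885} = -147416 - \frac{1}{5885} = - \frac{867543161}{5885} \approx -1.4742 \cdot 10^{5}$)
$a + q = - \frac{867543161}{5885} + \frac{3333995703374}{1803822860653} = - \frac{142261324168204708013}{965045230449355}$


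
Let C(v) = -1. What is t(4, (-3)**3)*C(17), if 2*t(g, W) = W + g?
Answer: 23/2 ≈ 11.500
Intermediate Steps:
t(g, W) = W/2 + g/2 (t(g, W) = (W + g)/2 = W/2 + g/2)
t(4, (-3)**3)*C(17) = ((1/2)*(-3)**3 + (1/2)*4)*(-1) = ((1/2)*(-27) + 2)*(-1) = (-27/2 + 2)*(-1) = -23/2*(-1) = 23/2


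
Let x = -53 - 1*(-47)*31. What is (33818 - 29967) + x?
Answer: 5255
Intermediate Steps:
x = 1404 (x = -53 + 47*31 = -53 + 1457 = 1404)
(33818 - 29967) + x = (33818 - 29967) + 1404 = 3851 + 1404 = 5255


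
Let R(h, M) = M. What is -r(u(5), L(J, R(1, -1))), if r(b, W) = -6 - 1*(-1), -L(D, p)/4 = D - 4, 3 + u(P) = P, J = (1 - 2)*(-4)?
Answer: 5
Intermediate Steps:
J = 4 (J = -1*(-4) = 4)
u(P) = -3 + P
L(D, p) = 16 - 4*D (L(D, p) = -4*(D - 4) = -4*(-4 + D) = 16 - 4*D)
r(b, W) = -5 (r(b, W) = -6 + 1 = -5)
-r(u(5), L(J, R(1, -1))) = -1*(-5) = 5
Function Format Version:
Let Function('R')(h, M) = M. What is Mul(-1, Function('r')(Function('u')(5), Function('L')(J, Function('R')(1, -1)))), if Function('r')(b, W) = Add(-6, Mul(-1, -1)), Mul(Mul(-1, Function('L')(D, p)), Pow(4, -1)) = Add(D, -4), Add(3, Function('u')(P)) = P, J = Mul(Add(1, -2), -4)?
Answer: 5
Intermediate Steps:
J = 4 (J = Mul(-1, -4) = 4)
Function('u')(P) = Add(-3, P)
Function('L')(D, p) = Add(16, Mul(-4, D)) (Function('L')(D, p) = Mul(-4, Add(D, -4)) = Mul(-4, Add(-4, D)) = Add(16, Mul(-4, D)))
Function('r')(b, W) = -5 (Function('r')(b, W) = Add(-6, 1) = -5)
Mul(-1, Function('r')(Function('u')(5), Function('L')(J, Function('R')(1, -1)))) = Mul(-1, -5) = 5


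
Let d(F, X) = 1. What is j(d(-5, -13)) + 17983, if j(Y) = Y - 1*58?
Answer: 17926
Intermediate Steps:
j(Y) = -58 + Y (j(Y) = Y - 58 = -58 + Y)
j(d(-5, -13)) + 17983 = (-58 + 1) + 17983 = -57 + 17983 = 17926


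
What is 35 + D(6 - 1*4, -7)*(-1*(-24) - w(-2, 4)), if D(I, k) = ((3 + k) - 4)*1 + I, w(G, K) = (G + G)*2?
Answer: -157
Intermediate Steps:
w(G, K) = 4*G (w(G, K) = (2*G)*2 = 4*G)
D(I, k) = -1 + I + k (D(I, k) = (-1 + k)*1 + I = (-1 + k) + I = -1 + I + k)
35 + D(6 - 1*4, -7)*(-1*(-24) - w(-2, 4)) = 35 + (-1 + (6 - 1*4) - 7)*(-1*(-24) - 4*(-2)) = 35 + (-1 + (6 - 4) - 7)*(24 - 1*(-8)) = 35 + (-1 + 2 - 7)*(24 + 8) = 35 - 6*32 = 35 - 192 = -157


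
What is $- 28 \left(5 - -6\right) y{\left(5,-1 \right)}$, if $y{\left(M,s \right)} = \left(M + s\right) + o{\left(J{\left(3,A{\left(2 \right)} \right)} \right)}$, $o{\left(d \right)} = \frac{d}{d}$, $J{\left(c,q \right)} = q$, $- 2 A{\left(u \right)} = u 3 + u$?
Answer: $-1540$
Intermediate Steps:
$A{\left(u \right)} = - 2 u$ ($A{\left(u \right)} = - \frac{u 3 + u}{2} = - \frac{3 u + u}{2} = - \frac{4 u}{2} = - 2 u$)
$o{\left(d \right)} = 1$
$y{\left(M,s \right)} = 1 + M + s$ ($y{\left(M,s \right)} = \left(M + s\right) + 1 = 1 + M + s$)
$- 28 \left(5 - -6\right) y{\left(5,-1 \right)} = - 28 \left(5 - -6\right) \left(1 + 5 - 1\right) = - 28 \left(5 + 6\right) 5 = \left(-28\right) 11 \cdot 5 = \left(-308\right) 5 = -1540$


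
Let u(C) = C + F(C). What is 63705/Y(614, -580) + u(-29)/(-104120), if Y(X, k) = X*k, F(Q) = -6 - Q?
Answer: -165770697/926980360 ≈ -0.17883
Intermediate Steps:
u(C) = -6 (u(C) = C + (-6 - C) = -6)
63705/Y(614, -580) + u(-29)/(-104120) = 63705/((614*(-580))) - 6/(-104120) = 63705/(-356120) - 6*(-1/104120) = 63705*(-1/356120) + 3/52060 = -12741/71224 + 3/52060 = -165770697/926980360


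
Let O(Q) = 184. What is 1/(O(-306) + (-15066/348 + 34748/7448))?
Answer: 3857/560701 ≈ 0.0068789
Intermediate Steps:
1/(O(-306) + (-15066/348 + 34748/7448)) = 1/(184 + (-15066/348 + 34748/7448)) = 1/(184 + (-15066*1/348 + 34748*(1/7448))) = 1/(184 + (-2511/58 + 1241/266)) = 1/(184 - 148987/3857) = 1/(560701/3857) = 3857/560701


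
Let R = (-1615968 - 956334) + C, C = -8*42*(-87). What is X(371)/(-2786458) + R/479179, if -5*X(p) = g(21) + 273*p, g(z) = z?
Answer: -17691122990442/3338030394955 ≈ -5.2999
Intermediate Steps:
X(p) = -21/5 - 273*p/5 (X(p) = -(21 + 273*p)/5 = -21/5 - 273*p/5)
C = 29232 (C = -336*(-87) = 29232)
R = -2543070 (R = (-1615968 - 956334) + 29232 = -2572302 + 29232 = -2543070)
X(371)/(-2786458) + R/479179 = (-21/5 - 273/5*371)/(-2786458) - 2543070/479179 = (-21/5 - 101283/5)*(-1/2786458) - 2543070*1/479179 = -101304/5*(-1/2786458) - 2543070/479179 = 50652/6966145 - 2543070/479179 = -17691122990442/3338030394955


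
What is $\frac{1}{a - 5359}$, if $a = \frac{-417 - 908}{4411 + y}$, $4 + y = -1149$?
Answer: $- \frac{3258}{17460947} \approx -0.00018659$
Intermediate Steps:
$y = -1153$ ($y = -4 - 1149 = -1153$)
$a = - \frac{1325}{3258}$ ($a = \frac{-417 - 908}{4411 - 1153} = - \frac{1325}{3258} \approx -0.40669$)
$\frac{1}{a - 5359} = \frac{1}{- \frac{1325}{3258} - 5359} = \frac{1}{- \frac{17460947}{3258}} = - \frac{3258}{17460947}$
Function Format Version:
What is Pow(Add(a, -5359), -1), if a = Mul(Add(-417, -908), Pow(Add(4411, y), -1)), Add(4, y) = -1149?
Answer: Rational(-3258, 17460947) ≈ -0.00018659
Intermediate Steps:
y = -1153 (y = Add(-4, -1149) = -1153)
a = Rational(-1325, 3258) (a = Mul(Add(-417, -908), Pow(Add(4411, -1153), -1)) = Mul(-1325, Pow(3258, -1)) = Mul(-1325, Rational(1, 3258)) = Rational(-1325, 3258) ≈ -0.40669)
Pow(Add(a, -5359), -1) = Pow(Add(Rational(-1325, 3258), -5359), -1) = Pow(Rational(-17460947, 3258), -1) = Rational(-3258, 17460947)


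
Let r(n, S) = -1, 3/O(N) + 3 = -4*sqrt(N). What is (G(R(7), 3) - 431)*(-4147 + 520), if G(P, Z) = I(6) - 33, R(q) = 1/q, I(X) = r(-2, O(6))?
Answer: 1686555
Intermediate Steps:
O(N) = 3/(-3 - 4*sqrt(N))
I(X) = -1
R(q) = 1/q
G(P, Z) = -34 (G(P, Z) = -1 - 33 = -34)
(G(R(7), 3) - 431)*(-4147 + 520) = (-34 - 431)*(-4147 + 520) = -465*(-3627) = 1686555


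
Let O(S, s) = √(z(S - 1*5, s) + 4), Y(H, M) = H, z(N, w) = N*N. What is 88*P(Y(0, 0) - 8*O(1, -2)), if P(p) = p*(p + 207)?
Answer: 112640 - 291456*√5 ≈ -5.3908e+5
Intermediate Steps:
z(N, w) = N²
O(S, s) = √(4 + (-5 + S)²) (O(S, s) = √((S - 1*5)² + 4) = √((S - 5)² + 4) = √((-5 + S)² + 4) = √(4 + (-5 + S)²))
P(p) = p*(207 + p)
88*P(Y(0, 0) - 8*O(1, -2)) = 88*((0 - 8*√(4 + (-5 + 1)²))*(207 + (0 - 8*√(4 + (-5 + 1)²)))) = 88*((0 - 8*√(4 + (-4)²))*(207 + (0 - 8*√(4 + (-4)²)))) = 88*((0 - 8*√(4 + 16))*(207 + (0 - 8*√(4 + 16)))) = 88*((0 - 16*√5)*(207 + (0 - 16*√5))) = 88*((-16*√5)*(207 - 16*√5)) = 88*(-16*√5*(207 - 16*√5)) = -1408*√5*(207 - 16*√5)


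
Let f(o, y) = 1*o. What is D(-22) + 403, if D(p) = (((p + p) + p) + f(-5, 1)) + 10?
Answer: 342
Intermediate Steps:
f(o, y) = o
D(p) = 5 + 3*p (D(p) = (((p + p) + p) - 5) + 10 = ((2*p + p) - 5) + 10 = (3*p - 5) + 10 = (-5 + 3*p) + 10 = 5 + 3*p)
D(-22) + 403 = (5 + 3*(-22)) + 403 = (5 - 66) + 403 = -61 + 403 = 342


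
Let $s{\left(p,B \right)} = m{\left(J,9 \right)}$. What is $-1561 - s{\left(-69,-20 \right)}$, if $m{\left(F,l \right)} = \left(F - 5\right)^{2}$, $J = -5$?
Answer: $-1661$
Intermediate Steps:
$m{\left(F,l \right)} = \left(-5 + F\right)^{2}$
$s{\left(p,B \right)} = 100$ ($s{\left(p,B \right)} = \left(-5 - 5\right)^{2} = \left(-10\right)^{2} = 100$)
$-1561 - s{\left(-69,-20 \right)} = -1561 - 100 = -1661$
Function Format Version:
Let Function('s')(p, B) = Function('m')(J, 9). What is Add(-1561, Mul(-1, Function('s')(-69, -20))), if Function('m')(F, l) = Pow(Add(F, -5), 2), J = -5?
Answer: -1661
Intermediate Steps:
Function('m')(F, l) = Pow(Add(-5, F), 2)
Function('s')(p, B) = 100 (Function('s')(p, B) = Pow(Add(-5, -5), 2) = Pow(-10, 2) = 100)
Add(-1561, Mul(-1, Function('s')(-69, -20))) = Add(-1561, Mul(-1, 100)) = Add(-1561, -100) = -1661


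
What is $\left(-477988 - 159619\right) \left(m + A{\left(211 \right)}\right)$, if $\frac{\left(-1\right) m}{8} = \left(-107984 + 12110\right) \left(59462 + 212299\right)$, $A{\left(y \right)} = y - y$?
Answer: $-132901854902281584$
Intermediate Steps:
$A{\left(y \right)} = 0$
$m = 208438512912$ ($m = - 8 \left(-107984 + 12110\right) \left(59462 + 212299\right) = - 8 \left(\left(-95874\right) 271761\right) = \left(-8\right) \left(-26054814114\right) = 208438512912$)
$\left(-477988 - 159619\right) \left(m + A{\left(211 \right)}\right) = \left(-477988 - 159619\right) \left(208438512912 + 0\right) = \left(-637607\right) 208438512912 = -132901854902281584$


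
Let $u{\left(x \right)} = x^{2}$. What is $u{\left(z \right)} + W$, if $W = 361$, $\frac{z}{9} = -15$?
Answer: $18586$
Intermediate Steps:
$z = -135$ ($z = 9 \left(-15\right) = -135$)
$u{\left(z \right)} + W = \left(-135\right)^{2} + 361 = 18225 + 361 = 18586$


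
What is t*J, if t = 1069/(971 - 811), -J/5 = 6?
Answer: -3207/16 ≈ -200.44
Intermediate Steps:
J = -30 (J = -5*6 = -30)
t = 1069/160 ≈ 6.6813
t*J = (1069/160)*(-30) = -3207/16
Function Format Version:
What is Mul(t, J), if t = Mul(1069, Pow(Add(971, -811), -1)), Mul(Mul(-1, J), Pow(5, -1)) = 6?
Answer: Rational(-3207, 16) ≈ -200.44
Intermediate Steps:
J = -30 (J = Mul(-5, 6) = -30)
t = Rational(1069, 160) (t = Mul(1069, Pow(160, -1)) = Mul(1069, Rational(1, 160)) = Rational(1069, 160) ≈ 6.6813)
Mul(t, J) = Mul(Rational(1069, 160), -30) = Rational(-3207, 16)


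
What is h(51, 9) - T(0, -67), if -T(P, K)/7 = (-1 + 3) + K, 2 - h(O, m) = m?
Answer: -462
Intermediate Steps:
h(O, m) = 2 - m
T(P, K) = -14 - 7*K (T(P, K) = -7*((-1 + 3) + K) = -7*(2 + K) = -14 - 7*K)
h(51, 9) - T(0, -67) = (2 - 1*9) - (-14 - 7*(-67)) = (2 - 9) - (-14 + 469) = -7 - 1*455 = -7 - 455 = -462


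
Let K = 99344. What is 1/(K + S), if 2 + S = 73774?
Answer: 1/173116 ≈ 5.7765e-6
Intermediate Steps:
S = 73772 (S = -2 + 73774 = 73772)
1/(K + S) = 1/(99344 + 73772) = 1/173116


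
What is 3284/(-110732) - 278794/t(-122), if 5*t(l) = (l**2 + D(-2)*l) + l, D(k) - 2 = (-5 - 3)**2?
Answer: -3859478042/18575293 ≈ -207.77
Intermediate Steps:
D(k) = 66 (D(k) = 2 + (-5 - 3)**2 = 2 + (-8)**2 = 2 + 64 = 66)
t(l) = l**2/5 + 67*l/5 (t(l) = ((l**2 + 66*l) + l)/5 = (l**2 + 67*l)/5 = l**2/5 + 67*l/5)
3284/(-110732) - 278794/t(-122) = 3284/(-110732) - 278794*(-5/(122*(67 - 122))) = 3284*(-1/110732) - 278794/((1/5)*(-122)*(-55)) = -821/27683 - 278794/1342 = -821/27683 - 278794*1/1342 = -821/27683 - 139397/671 = -3859478042/18575293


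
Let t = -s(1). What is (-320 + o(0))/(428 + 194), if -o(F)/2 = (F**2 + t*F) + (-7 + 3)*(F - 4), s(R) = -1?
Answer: -176/311 ≈ -0.56592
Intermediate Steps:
t = 1 (t = -1*(-1) = 1)
o(F) = -32 - 2*F**2 + 6*F (o(F) = -2*((F**2 + 1*F) + (-7 + 3)*(F - 4)) = -2*((F**2 + F) - 4*(-4 + F)) = -2*((F + F**2) + (16 - 4*F)) = -2*(16 + F**2 - 3*F) = -32 - 2*F**2 + 6*F)
(-320 + o(0))/(428 + 194) = (-320 + (-32 - 2*0**2 + 6*0))/(428 + 194) = (-320 + (-32 - 2*0 + 0))/622 = (-320 + (-32 + 0 + 0))*(1/622) = (-320 - 32)*(1/622) = -352*1/622 = -176/311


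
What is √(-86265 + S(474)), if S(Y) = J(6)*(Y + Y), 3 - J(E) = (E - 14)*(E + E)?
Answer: 3*√843 ≈ 87.103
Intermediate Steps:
J(E) = 3 - 2*E*(-14 + E) (J(E) = 3 - (E - 14)*(E + E) = 3 - (-14 + E)*2*E = 3 - 2*E*(-14 + E))
S(Y) = 198*Y (S(Y) = (3 - 2*6² + 28*6)*(Y + Y) = (3 - 2*36 + 168)*(2*Y) = (3 - 72 + 168)*(2*Y) = 99*(2*Y) = 198*Y)
√(-86265 + S(474)) = √(-86265 + 198*474) = √(-86265 + 93852) = √7587 = 3*√843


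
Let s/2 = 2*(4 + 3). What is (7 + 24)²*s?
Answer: 26908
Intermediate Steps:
s = 28 (s = 2*(2*(4 + 3)) = 2*(2*7) = 2*14 = 28)
(7 + 24)²*s = (7 + 24)²*28 = 31²*28 = 961*28 = 26908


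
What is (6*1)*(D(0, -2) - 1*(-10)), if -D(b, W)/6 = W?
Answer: 132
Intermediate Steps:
D(b, W) = -6*W
(6*1)*(D(0, -2) - 1*(-10)) = (6*1)*(-6*(-2) - 1*(-10)) = 6*(12 + 10) = 6*22 = 132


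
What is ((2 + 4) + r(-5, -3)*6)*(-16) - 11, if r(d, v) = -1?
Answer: -11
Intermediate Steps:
((2 + 4) + r(-5, -3)*6)*(-16) - 11 = ((2 + 4) - 1*6)*(-16) - 11 = (6 - 6)*(-16) - 11 = 0*(-16) - 11 = 0 - 11 = -11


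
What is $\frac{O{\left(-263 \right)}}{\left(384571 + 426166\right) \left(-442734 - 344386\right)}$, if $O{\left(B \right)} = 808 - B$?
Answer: $- \frac{1071}{638147307440} \approx -1.6783 \cdot 10^{-9}$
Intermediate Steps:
$\frac{O{\left(-263 \right)}}{\left(384571 + 426166\right) \left(-442734 - 344386\right)} = \frac{808 - -263}{\left(384571 + 426166\right) \left(-442734 - 344386\right)} = \frac{808 + 263}{810737 \left(-787120\right)} = \frac{1071}{-638147307440} = 1071 \left(- \frac{1}{638147307440}\right) = - \frac{1071}{638147307440}$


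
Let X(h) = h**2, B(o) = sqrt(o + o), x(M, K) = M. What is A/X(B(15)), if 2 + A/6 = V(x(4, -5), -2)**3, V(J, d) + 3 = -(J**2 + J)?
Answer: -12169/5 ≈ -2433.8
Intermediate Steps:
B(o) = sqrt(2)*sqrt(o) (B(o) = sqrt(2*o) = sqrt(2)*sqrt(o))
V(J, d) = -3 - J - J**2 (V(J, d) = -3 - (J**2 + J) = -3 - (J + J**2) = -3 + (-J - J**2) = -3 - J - J**2)
A = -73014 (A = -12 + 6*(-3 - 1*4 - 1*4**2)**3 = -12 + 6*(-3 - 4 - 1*16)**3 = -12 + 6*(-3 - 4 - 16)**3 = -12 + 6*(-23)**3 = -12 + 6*(-12167) = -12 - 73002 = -73014)
A/X(B(15)) = -73014/((sqrt(2)*sqrt(15))**2) = -73014/((sqrt(30))**2) = -73014/30 = -73014*1/30 = -12169/5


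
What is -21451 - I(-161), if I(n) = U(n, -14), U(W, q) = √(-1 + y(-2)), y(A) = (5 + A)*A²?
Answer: -21451 - √11 ≈ -21454.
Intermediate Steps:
y(A) = A²*(5 + A)
U(W, q) = √11 (U(W, q) = √(-1 + (-2)²*(5 - 2)) = √(-1 + 4*3) = √(-1 + 12) = √11)
I(n) = √11
-21451 - I(-161) = -21451 - √11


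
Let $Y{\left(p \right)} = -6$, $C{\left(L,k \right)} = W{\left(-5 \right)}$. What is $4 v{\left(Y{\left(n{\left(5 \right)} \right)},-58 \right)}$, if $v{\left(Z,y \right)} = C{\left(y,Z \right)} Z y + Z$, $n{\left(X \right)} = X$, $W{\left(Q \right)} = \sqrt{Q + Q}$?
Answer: $-24 + 1392 i \sqrt{10} \approx -24.0 + 4401.9 i$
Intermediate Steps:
$W{\left(Q \right)} = \sqrt{2} \sqrt{Q}$ ($W{\left(Q \right)} = \sqrt{2 Q} = \sqrt{2} \sqrt{Q}$)
$C{\left(L,k \right)} = i \sqrt{10}$ ($C{\left(L,k \right)} = \sqrt{2} \sqrt{-5} = \sqrt{2} i \sqrt{5} = i \sqrt{10}$)
$v{\left(Z,y \right)} = Z + i Z y \sqrt{10}$ ($v{\left(Z,y \right)} = i \sqrt{10} Z y + Z = i Z \sqrt{10} y + Z = i Z y \sqrt{10} + Z = Z + i Z y \sqrt{10}$)
$4 v{\left(Y{\left(n{\left(5 \right)} \right)},-58 \right)} = 4 \left(- 6 \left(1 + i \left(-58\right) \sqrt{10}\right)\right) = 4 \left(- 6 \left(1 - 58 i \sqrt{10}\right)\right) = 4 \left(-6 + 348 i \sqrt{10}\right) = -24 + 1392 i \sqrt{10}$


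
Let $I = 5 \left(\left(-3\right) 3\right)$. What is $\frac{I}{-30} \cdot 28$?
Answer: $42$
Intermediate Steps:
$I = -45$ ($I = 5 \left(-9\right) = -45$)
$\frac{I}{-30} \cdot 28 = - \frac{45}{-30} \cdot 28 = \left(-45\right) \left(- \frac{1}{30}\right) 28 = \frac{3}{2} \cdot 28 = 42$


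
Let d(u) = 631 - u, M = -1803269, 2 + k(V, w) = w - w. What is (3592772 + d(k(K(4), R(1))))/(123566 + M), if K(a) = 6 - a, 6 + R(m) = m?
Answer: -3593405/1679703 ≈ -2.1393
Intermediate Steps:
R(m) = -6 + m
k(V, w) = -2 (k(V, w) = -2 + (w - w) = -2 + 0 = -2)
(3592772 + d(k(K(4), R(1))))/(123566 + M) = (3592772 + (631 - 1*(-2)))/(123566 - 1803269) = (3592772 + (631 + 2))/(-1679703) = (3592772 + 633)*(-1/1679703) = 3593405*(-1/1679703) = -3593405/1679703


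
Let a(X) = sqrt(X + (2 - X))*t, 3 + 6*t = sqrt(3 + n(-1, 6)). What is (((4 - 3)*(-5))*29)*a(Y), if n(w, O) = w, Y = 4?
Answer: -145/3 + 145*sqrt(2)/2 ≈ 54.197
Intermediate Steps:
t = -1/2 + sqrt(2)/6 (t = -1/2 + sqrt(3 - 1)/6 = -1/2 + sqrt(2)/6 ≈ -0.26430)
a(X) = sqrt(2)*(-1/2 + sqrt(2)/6) (a(X) = sqrt(X + (2 - X))*(-1/2 + sqrt(2)/6) = sqrt(2)*(-1/2 + sqrt(2)/6))
(((4 - 3)*(-5))*29)*a(Y) = (((4 - 3)*(-5))*29)*(1/3 - sqrt(2)/2) = ((1*(-5))*29)*(1/3 - sqrt(2)/2) = (-5*29)*(1/3 - sqrt(2)/2) = -145*(1/3 - sqrt(2)/2) = -145/3 + 145*sqrt(2)/2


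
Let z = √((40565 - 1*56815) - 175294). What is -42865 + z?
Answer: -42865 + 2*I*√47886 ≈ -42865.0 + 437.66*I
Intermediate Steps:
z = 2*I*√47886 (z = √((40565 - 56815) - 175294) = √(-16250 - 175294) = √(-191544) = 2*I*√47886 ≈ 437.66*I)
-42865 + z = -42865 + 2*I*√47886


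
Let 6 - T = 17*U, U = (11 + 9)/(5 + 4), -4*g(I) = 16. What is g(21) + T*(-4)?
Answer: 1108/9 ≈ 123.11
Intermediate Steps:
g(I) = -4 (g(I) = -¼*16 = -4)
U = 20/9 ≈ 2.2222
T = -286/9 (T = 6 - 17*20/9 = 6 - 1*340/9 = 6 - 340/9 = -286/9 ≈ -31.778)
g(21) + T*(-4) = -4 - 286/9*(-4) = -4 + 1144/9 = 1108/9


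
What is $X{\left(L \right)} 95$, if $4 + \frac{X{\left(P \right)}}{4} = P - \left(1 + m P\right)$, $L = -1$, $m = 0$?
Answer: $-2280$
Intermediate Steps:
$X{\left(P \right)} = -20 + 4 P$ ($X{\left(P \right)} = -16 + 4 \left(P - \left(1 + 0 P\right)\right) = -16 + 4 \left(P - \left(1 + 0\right)\right) = -16 + 4 \left(P - 1\right) = -16 + 4 \left(-1 + P\right) = -16 + \left(-4 + 4 P\right) = -20 + 4 P$)
$X{\left(L \right)} 95 = \left(-20 + 4 \left(-1\right)\right) 95 = \left(-20 - 4\right) 95 = \left(-24\right) 95 = -2280$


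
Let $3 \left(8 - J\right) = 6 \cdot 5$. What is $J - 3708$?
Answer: $-3710$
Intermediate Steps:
$J = -2$ ($J = 8 - \frac{6 \cdot 5}{3} = 8 - 10 = -2$)
$J - 3708 = -2 - 3708 = -3710$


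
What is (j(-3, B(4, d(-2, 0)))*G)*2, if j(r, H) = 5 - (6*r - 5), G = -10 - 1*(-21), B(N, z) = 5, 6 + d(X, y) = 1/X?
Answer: 616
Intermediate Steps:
d(X, y) = -6 + 1/X
G = 11 (G = -10 + 21 = 11)
j(r, H) = 10 - 6*r (j(r, H) = 5 - (-5 + 6*r) = 5 + (5 - 6*r) = 10 - 6*r)
(j(-3, B(4, d(-2, 0)))*G)*2 = ((10 - 6*(-3))*11)*2 = ((10 + 18)*11)*2 = (28*11)*2 = 308*2 = 616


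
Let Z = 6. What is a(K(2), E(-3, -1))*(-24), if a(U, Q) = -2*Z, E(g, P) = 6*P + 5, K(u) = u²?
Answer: 288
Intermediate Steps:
E(g, P) = 5 + 6*P
a(U, Q) = -12 (a(U, Q) = -2*6 = -12)
a(K(2), E(-3, -1))*(-24) = -12*(-24) = 288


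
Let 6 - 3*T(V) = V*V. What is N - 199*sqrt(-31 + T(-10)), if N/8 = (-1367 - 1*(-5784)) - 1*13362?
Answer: -71560 - 199*I*sqrt(561)/3 ≈ -71560.0 - 1571.1*I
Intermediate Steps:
T(V) = 2 - V**2/3 (T(V) = 2 - V*V/3 = 2 - V**2/3)
N = -71560 (N = 8*((-1367 - 1*(-5784)) - 1*13362) = 8*((-1367 + 5784) - 13362) = 8*(4417 - 13362) = 8*(-8945) = -71560)
N - 199*sqrt(-31 + T(-10)) = -71560 - 199*sqrt(-31 + (2 - 1/3*(-10)**2)) = -71560 - 199*sqrt(-31 + (2 - 1/3*100)) = -71560 - 199*sqrt(-31 + (2 - 100/3)) = -71560 - 199*sqrt(-31 - 94/3) = -71560 - 199*sqrt(-187/3) = -71560 - 199*I*sqrt(561)/3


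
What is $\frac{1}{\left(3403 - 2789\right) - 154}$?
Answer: $\frac{1}{460} \approx 0.0021739$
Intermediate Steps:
$\frac{1}{\left(3403 - 2789\right) - 154} = \frac{1}{614 - 154} = \frac{1}{460}$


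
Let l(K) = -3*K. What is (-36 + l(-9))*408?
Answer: -3672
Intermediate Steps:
(-36 + l(-9))*408 = (-36 - 3*(-9))*408 = (-36 + 27)*408 = -9*408 = -3672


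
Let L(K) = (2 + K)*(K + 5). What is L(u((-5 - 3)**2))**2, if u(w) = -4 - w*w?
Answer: 281612365316100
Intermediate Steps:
u(w) = -4 - w**2
L(K) = (2 + K)*(5 + K)
L(u((-5 - 3)**2))**2 = (10 + (-4 - ((-5 - 3)**2)**2)**2 + 7*(-4 - ((-5 - 3)**2)**2))**2 = (10 + (-4 - ((-8)**2)**2)**2 + 7*(-4 - ((-8)**2)**2))**2 = (10 + (-4 - 1*64**2)**2 + 7*(-4 - 1*64**2))**2 = (10 + (-4 - 1*4096)**2 + 7*(-4 - 1*4096))**2 = (10 + (-4 - 4096)**2 + 7*(-4 - 4096))**2 = (10 + (-4100)**2 + 7*(-4100))**2 = (10 + 16810000 - 28700)**2 = 16781310**2 = 281612365316100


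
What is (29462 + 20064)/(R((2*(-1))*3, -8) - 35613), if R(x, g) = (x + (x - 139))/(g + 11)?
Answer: -74289/53495 ≈ -1.3887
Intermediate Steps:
R(x, g) = (-139 + 2*x)/(11 + g) (R(x, g) = (x + (-139 + x))/(11 + g) = (-139 + 2*x)/(11 + g))
(29462 + 20064)/(R((2*(-1))*3, -8) - 35613) = (29462 + 20064)/((-139 + 2*((2*(-1))*3))/(11 - 8) - 35613) = 49526/((-139 + 2*(-2*3))/3 - 35613) = 49526/((-139 + 2*(-6))/3 - 35613) = 49526/((-139 - 12)/3 - 35613) = 49526/((⅓)*(-151) - 35613) = 49526/(-151/3 - 35613) = 49526/(-106990/3) = 49526*(-3/106990) = -74289/53495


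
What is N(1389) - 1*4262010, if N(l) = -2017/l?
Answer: -5919933907/1389 ≈ -4.2620e+6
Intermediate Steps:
N(1389) - 1*4262010 = -2017/1389 - 1*4262010 = -2017*1/1389 - 4262010 = -2017/1389 - 4262010 = -5919933907/1389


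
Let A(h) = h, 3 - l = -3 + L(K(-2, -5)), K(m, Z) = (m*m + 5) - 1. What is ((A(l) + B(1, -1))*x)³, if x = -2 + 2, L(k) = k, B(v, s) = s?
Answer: 0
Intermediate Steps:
K(m, Z) = 4 + m² (K(m, Z) = (m² + 5) - 1 = (5 + m²) - 1 = 4 + m²)
l = -2 (l = 3 - (-3 + (4 + (-2)²)) = 3 - (-3 + (4 + 4)) = 3 - (-3 + 8) = 3 - 1*5 = 3 - 5 = -2)
x = 0
((A(l) + B(1, -1))*x)³ = ((-2 - 1)*0)³ = (-3*0)³ = 0³ = 0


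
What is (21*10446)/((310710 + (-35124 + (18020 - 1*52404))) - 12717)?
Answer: 219366/228485 ≈ 0.96009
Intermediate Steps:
(21*10446)/((310710 + (-35124 + (18020 - 1*52404))) - 12717) = 219366/((310710 + (-35124 + (18020 - 52404))) - 12717) = 219366/((310710 + (-35124 - 34384)) - 12717) = 219366/((310710 - 69508) - 12717) = 219366/(241202 - 12717) = 219366/228485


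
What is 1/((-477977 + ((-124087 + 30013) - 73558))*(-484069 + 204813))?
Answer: 1/180290186904 ≈ 5.5466e-12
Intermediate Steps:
1/((-477977 + ((-124087 + 30013) - 73558))*(-484069 + 204813)) = 1/((-477977 + (-94074 - 73558))*(-279256)) = 1/((-477977 - 167632)*(-279256)) = 1/(-645609*(-279256)) = 1/180290186904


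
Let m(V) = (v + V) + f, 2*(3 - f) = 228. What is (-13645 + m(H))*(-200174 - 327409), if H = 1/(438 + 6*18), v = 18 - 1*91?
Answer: 189694552859/26 ≈ 7.2959e+9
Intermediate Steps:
f = -111 (f = 3 - ½*228 = 3 - 114 = -111)
v = -73 (v = 18 - 91 = -73)
H = 1/546 (H = 1/(438 + 108) = 1/546 ≈ 0.0018315)
m(V) = -184 + V (m(V) = (-73 + V) - 111 = -184 + V)
(-13645 + m(H))*(-200174 - 327409) = (-13645 + (-184 + 1/546))*(-200174 - 327409) = (-13645 - 100463/546)*(-527583) = -7550633/546*(-527583) = 189694552859/26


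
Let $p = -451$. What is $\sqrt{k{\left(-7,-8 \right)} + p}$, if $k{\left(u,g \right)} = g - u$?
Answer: $2 i \sqrt{113} \approx 21.26 i$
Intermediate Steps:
$\sqrt{k{\left(-7,-8 \right)} + p} = \sqrt{\left(-8 - -7\right) - 451} = \sqrt{\left(-8 + 7\right) - 451} = \sqrt{-1 - 451} = \sqrt{-452} = 2 i \sqrt{113}$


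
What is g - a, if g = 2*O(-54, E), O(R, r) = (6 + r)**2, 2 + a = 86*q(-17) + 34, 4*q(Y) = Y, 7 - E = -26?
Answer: 6751/2 ≈ 3375.5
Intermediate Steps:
E = 33 (E = 7 - 1*(-26) = 7 + 26 = 33)
q(Y) = Y/4
a = -667/2 (a = -2 + (86*((1/4)*(-17)) + 34) = -2 + (86*(-17/4) + 34) = -2 + (-731/2 + 34) = -2 - 663/2 = -667/2 ≈ -333.50)
g = 3042 (g = 2*(6 + 33)**2 = 2*39**2 = 2*1521 = 3042)
g - a = 3042 - 1*(-667/2) = 3042 + 667/2 = 6751/2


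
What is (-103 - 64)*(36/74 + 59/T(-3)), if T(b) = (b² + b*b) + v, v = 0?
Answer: -418669/666 ≈ -628.63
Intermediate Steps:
T(b) = 2*b² (T(b) = (b² + b*b) + 0 = (b² + b²) + 0 = 2*b² + 0 = 2*b²)
(-103 - 64)*(36/74 + 59/T(-3)) = (-103 - 64)*(36/74 + 59/((2*(-3)²))) = -167*(36*(1/74) + 59/((2*9))) = -167*(18/37 + 59/18) = -167*2507/666 = -418669/666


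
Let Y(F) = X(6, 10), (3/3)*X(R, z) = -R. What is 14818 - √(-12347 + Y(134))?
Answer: 14818 - I*√12353 ≈ 14818.0 - 111.14*I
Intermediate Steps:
X(R, z) = -R
Y(F) = -6 (Y(F) = -1*6 = -6)
14818 - √(-12347 + Y(134)) = 14818 - √(-12347 - 6) = 14818 - √(-12353) = 14818 - I*√12353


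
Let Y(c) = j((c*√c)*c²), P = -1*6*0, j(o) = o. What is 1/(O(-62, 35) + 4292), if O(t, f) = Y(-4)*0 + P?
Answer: 1/4292 ≈ 0.00023299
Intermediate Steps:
P = 0 (P = -6*0 = 0)
Y(c) = c^(7/2) (Y(c) = (c*√c)*c² = c^(3/2)*c² = c^(7/2))
O(t, f) = 0 (O(t, f) = (-4)^(7/2)*0 + 0 = -128*I*0 + 0 = 0 + 0 = 0)
1/(O(-62, 35) + 4292) = 1/(0 + 4292) = 1/4292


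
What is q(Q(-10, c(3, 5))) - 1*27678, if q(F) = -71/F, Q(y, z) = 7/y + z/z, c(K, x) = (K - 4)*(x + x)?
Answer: -83744/3 ≈ -27915.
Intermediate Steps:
c(K, x) = 2*x*(-4 + K) (c(K, x) = (-4 + K)*(2*x) = 2*x*(-4 + K))
Q(y, z) = 1 + 7/y (Q(y, z) = 7/y + 1 = 1 + 7/y)
q(Q(-10, c(3, 5))) - 1*27678 = -71*(-10/(7 - 10)) - 1*27678 = -71/((-⅒*(-3))) - 27678 = -71/3/10 - 27678 = -71*10/3 - 27678 = -710/3 - 27678 = -83744/3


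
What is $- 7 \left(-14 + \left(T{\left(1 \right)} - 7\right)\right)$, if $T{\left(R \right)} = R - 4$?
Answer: $168$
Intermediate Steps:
$T{\left(R \right)} = -4 + R$ ($T{\left(R \right)} = R - 4 = -4 + R$)
$- 7 \left(-14 + \left(T{\left(1 \right)} - 7\right)\right) = - 7 \left(-14 + \left(\left(-4 + 1\right) - 7\right)\right) = - 7 \left(-14 - 10\right) = \left(-7\right) \left(-24\right) = 168$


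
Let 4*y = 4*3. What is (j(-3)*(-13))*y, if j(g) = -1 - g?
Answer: -78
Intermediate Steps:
y = 3 (y = (4*3)/4 = (1/4)*12 = 3)
(j(-3)*(-13))*y = ((-1 - 1*(-3))*(-13))*3 = ((-1 + 3)*(-13))*3 = (2*(-13))*3 = -26*3 = -78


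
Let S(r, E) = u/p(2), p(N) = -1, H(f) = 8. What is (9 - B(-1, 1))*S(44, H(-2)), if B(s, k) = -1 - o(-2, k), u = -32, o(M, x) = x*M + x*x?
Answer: 288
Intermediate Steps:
o(M, x) = x² + M*x (o(M, x) = M*x + x² = x² + M*x)
B(s, k) = -1 - k*(-2 + k)
S(r, E) = 32 (S(r, E) = -32/(-1) = -32*(-1) = 32)
(9 - B(-1, 1))*S(44, H(-2)) = (9 - (-1 - 1*1*(-2 + 1)))*32 = (9 - (-1 - 1*1*(-1)))*32 = (9 - (-1 + 1))*32 = (9 - 1*0)*32 = (9 + 0)*32 = 9*32 = 288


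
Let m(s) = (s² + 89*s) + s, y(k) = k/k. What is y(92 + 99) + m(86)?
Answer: 15137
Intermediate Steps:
y(k) = 1
m(s) = s² + 90*s
y(92 + 99) + m(86) = 1 + 86*(90 + 86) = 1 + 86*176 = 1 + 15136 = 15137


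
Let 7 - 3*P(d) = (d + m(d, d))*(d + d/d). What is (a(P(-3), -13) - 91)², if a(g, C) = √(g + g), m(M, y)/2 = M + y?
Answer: (273 - I*√138)²/9 ≈ 8265.7 - 712.67*I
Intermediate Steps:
m(M, y) = 2*M + 2*y (m(M, y) = 2*(M + y) = 2*M + 2*y)
P(d) = 7/3 - 5*d*(1 + d)/3 (P(d) = 7/3 - (d + (2*d + 2*d))*(d + d/d)/3 = 7/3 - (d + 4*d)*(d + 1)/3 = 7/3 - 5*d*(1 + d)/3)
a(g, C) = √2*√g (a(g, C) = √(2*g) = √2*√g)
(a(P(-3), -13) - 91)² = (√2*√(7/3 - 5/3*(-3) - 5/3*(-3)²) - 91)² = (√2*√(7/3 + 5 - 5/3*9) - 91)² = (√2*√(7/3 + 5 - 15) - 91)² = (√2*√(-23/3) - 91)² = (√2*(I*√69/3) - 91)² = (I*√138/3 - 91)² = (-91 + I*√138/3)²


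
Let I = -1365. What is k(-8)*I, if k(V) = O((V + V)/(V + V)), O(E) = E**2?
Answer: -1365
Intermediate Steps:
k(V) = 1 (k(V) = ((V + V)/(V + V))**2 = ((2*V)/((2*V)))**2 = ((2*V)*(1/(2*V)))**2 = 1**2 = 1)
k(-8)*I = 1*(-1365) = -1365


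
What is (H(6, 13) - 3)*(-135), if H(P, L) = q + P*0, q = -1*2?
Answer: 675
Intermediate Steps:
q = -2
H(P, L) = -2 (H(P, L) = -2 + P*0 = -2 + 0 = -2)
(H(6, 13) - 3)*(-135) = (-2 - 3)*(-135) = -5*(-135) = 675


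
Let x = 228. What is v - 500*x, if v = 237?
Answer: -113763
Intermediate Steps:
v - 500*x = 237 - 500*228 = 237 - 114000 = -113763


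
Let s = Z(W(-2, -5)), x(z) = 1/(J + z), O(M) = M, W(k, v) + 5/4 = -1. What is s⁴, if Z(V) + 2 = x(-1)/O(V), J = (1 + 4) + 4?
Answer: 1874161/104976 ≈ 17.853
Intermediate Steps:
W(k, v) = -9/4 (W(k, v) = -5/4 - 1 = -9/4)
J = 9 (J = 5 + 4 = 9)
x(z) = 1/(9 + z)
Z(V) = -2 + 1/(8*V) (Z(V) = -2 + 1/((9 - 1)*V) = -2 + 1/(8*V))
s = -37/18 (s = -2 + 1/(8*(-9/4)) = -2 + (⅛)*(-4/9) = -2 - 1/18 = -37/18 ≈ -2.0556)
s⁴ = (-37/18)⁴ = 1874161/104976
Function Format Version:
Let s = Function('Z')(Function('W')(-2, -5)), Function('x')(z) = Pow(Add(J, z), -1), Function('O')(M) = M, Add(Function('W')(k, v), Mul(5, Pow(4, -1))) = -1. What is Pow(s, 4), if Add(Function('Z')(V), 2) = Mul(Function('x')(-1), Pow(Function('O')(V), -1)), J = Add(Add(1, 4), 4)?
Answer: Rational(1874161, 104976) ≈ 17.853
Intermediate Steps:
Function('W')(k, v) = Rational(-9, 4) (Function('W')(k, v) = Add(Rational(-5, 4), -1) = Rational(-9, 4))
J = 9 (J = Add(5, 4) = 9)
Function('x')(z) = Pow(Add(9, z), -1)
Function('Z')(V) = Add(-2, Mul(Rational(1, 8), Pow(V, -1))) (Function('Z')(V) = Add(-2, Mul(Pow(Add(9, -1), -1), Pow(V, -1))) = Add(-2, Mul(Pow(8, -1), Pow(V, -1))) = Add(-2, Mul(Rational(1, 8), Pow(V, -1))))
s = Rational(-37, 18) (s = Add(-2, Mul(Rational(1, 8), Pow(Rational(-9, 4), -1))) = Add(-2, Mul(Rational(1, 8), Rational(-4, 9))) = Add(-2, Rational(-1, 18)) = Rational(-37, 18) ≈ -2.0556)
Pow(s, 4) = Pow(Rational(-37, 18), 4) = Rational(1874161, 104976)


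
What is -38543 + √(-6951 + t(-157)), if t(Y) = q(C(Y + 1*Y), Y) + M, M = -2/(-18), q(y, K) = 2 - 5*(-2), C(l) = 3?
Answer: -38543 + 5*I*√2498/3 ≈ -38543.0 + 83.3*I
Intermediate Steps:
q(y, K) = 12 (q(y, K) = 2 + 10 = 12)
M = ⅑ (M = -2*(-1/18) = ⅑ ≈ 0.11111)
t(Y) = 109/9 (t(Y) = 12 + ⅑ = 109/9)
-38543 + √(-6951 + t(-157)) = -38543 + √(-6951 + 109/9) = -38543 + √(-62450/9) = -38543 + 5*I*√2498/3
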